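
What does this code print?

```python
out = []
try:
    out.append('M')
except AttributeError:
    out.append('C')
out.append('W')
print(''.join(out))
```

Execution trace: 'M' (try body, no exception) → 'W' (after the try/except). Output: MW

Answer: MW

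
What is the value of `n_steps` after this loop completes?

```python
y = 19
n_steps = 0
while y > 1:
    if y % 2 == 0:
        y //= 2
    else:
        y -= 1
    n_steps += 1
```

Steps to reduce 19 to 1
`n_steps` takes the values: 0 → 1 → 2 → 3 → 4 → 5 → 6

Answer: 6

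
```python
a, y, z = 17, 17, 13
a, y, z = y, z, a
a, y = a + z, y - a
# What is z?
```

Trace:
`a, y, z = 17, 17, 13` → a = 17; y = 17; z = 13
`a, y, z = y, z, a` → a = 17; y = 13; z = 17
`a, y = a + z, y - a` → a = 34; y = -4
So z = 17

Answer: 17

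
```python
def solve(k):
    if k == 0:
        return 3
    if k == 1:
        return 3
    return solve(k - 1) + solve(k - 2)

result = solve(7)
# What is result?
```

Build up from base cases: solve(0)=3, solve(1)=3, solve(2)=6, solve(3)=9, solve(4)=15, solve(5)=24, solve(6)=39, ..., solve(7)=63

Answer: 63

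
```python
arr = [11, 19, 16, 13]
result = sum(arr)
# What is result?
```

Trace:
`arr = [11, 19, 16, 13]` → arr = [11, 19, 16, 13]
`result = sum(arr)` → result = 59
So result = 59

Answer: 59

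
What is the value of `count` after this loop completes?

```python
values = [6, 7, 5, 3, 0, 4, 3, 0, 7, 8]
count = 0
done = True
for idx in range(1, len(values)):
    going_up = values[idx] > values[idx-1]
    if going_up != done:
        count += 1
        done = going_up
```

Count direction changes in [6, 7, 5, 3, 0, 4, 3, 0, 7, 8]
`count` takes the values: 0 → 1 → 2 → 3 → 4

Answer: 4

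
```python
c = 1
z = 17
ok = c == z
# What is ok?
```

Trace:
`c = 1` → c = 1
`z = 17` → z = 17
`ok = c == z` → ok = False
So ok = False

Answer: False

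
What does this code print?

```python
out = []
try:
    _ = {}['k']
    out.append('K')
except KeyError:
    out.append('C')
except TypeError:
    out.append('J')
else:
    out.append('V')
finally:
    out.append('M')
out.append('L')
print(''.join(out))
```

Execution trace: 'C' (except KeyError) → 'M' (finally) → 'L' (after the try/except). Output: CML

Answer: CML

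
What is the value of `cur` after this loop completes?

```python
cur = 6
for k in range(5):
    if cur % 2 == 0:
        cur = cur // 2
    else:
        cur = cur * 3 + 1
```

Collatz-style transformation from 6
`cur` takes the values: 6 → 3 → 10 → 5 → 16 → 8

Answer: 8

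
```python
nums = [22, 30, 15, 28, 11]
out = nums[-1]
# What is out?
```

Trace:
`nums = [22, 30, 15, 28, 11]` → nums = [22, 30, 15, 28, 11]
`out = nums[-1]` → out = 11
So out = 11

Answer: 11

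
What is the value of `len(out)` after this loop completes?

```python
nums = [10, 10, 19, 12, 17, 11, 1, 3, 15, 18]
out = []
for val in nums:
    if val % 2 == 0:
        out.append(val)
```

Count even numbers in [10, 10, 19, 12, 17, 11, 1, 3, 15, 18]
`out` takes the values: [] → [10] → [10, 10] → [10, 10, 12] → [10, 10, 12, 18]
So `len(out)` = 4

Answer: 4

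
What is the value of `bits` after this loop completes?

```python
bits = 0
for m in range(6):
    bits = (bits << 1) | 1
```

Build 6 consecutive 1-bits: 0b111111
`bits` takes the values: 0 → 1 → 3 → 7 → 15 → 31 → 63

Answer: 63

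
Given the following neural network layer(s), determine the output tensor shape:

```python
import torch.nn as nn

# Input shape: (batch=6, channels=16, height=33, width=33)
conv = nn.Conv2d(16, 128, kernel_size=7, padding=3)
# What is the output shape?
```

Input: (6, 16, 33, 33) -> Output: (6, 128, 33, 33)

Answer: (6, 128, 33, 33)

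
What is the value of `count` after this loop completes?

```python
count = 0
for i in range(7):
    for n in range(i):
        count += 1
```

Triangle number: 0+1+2+...+6
`count` takes the values: 0 → 1 → 2 → 3 → 4 → 5 → 6 → 7 → 8 → 9 → 10 → 11 → 12 → 13 → 14 → 15 → 16 → 17 → 18 → 19 → 20 → 21

Answer: 21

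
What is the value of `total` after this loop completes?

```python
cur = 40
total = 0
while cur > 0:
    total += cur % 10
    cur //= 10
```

Sum digits of 40
`total` takes the values: 0 → 4

Answer: 4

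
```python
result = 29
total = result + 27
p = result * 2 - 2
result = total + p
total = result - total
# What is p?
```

Trace:
`result = 29` → result = 29
`total = result + 27` → total = 56
`p = result * 2 - 2` → p = 56
`result = total + p` → result = 112
`total = result - total` → total = 56
So p = 56

Answer: 56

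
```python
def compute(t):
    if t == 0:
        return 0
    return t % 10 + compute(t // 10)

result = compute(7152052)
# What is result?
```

Sum of digits of 7152052: 2 + 5 + 0 + 2 + 5 + 1 + 7 = 22

Answer: 22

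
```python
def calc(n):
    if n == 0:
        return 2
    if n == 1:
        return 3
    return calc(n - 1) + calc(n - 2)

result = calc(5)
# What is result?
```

Build up from base cases: calc(0)=2, calc(1)=3, calc(2)=5, calc(3)=8, calc(4)=13, calc(5)=21

Answer: 21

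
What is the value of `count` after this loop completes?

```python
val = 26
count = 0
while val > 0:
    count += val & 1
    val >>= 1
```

Count set bits in 26 (binary: 0b11010)
`count` takes the values: 0 → 1 → 2 → 3

Answer: 3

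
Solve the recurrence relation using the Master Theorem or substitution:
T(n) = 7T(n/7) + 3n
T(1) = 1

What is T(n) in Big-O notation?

By Master Theorem: a=7, b=7, f(n)=3n. Since log_7(7) = 1 and f(n) = Θ(n^1), Case 2 applies. T(n) = O(n log n).

Answer: O(n log n)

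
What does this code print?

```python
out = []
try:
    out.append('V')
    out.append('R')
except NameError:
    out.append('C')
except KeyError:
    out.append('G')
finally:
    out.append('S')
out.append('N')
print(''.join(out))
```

Execution trace: 'V' (try body) → 'R' (try body, no exception) → 'S' (finally) → 'N' (after the try/except). Output: VRSN

Answer: VRSN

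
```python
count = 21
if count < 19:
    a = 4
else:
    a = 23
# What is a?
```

Trace:
`count = 21` → count = 21
`if count < 19: ...` → count < 19 is False, take else branch → a = 23
So a = 23

Answer: 23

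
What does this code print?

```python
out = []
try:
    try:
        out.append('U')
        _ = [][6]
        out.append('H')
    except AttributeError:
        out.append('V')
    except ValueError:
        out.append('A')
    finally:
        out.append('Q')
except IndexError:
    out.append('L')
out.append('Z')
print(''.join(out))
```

Execution trace: 'U' (try body) → 'Q' (finally) → 'L' (outer except IndexError) → 'Z' (after the try/except). Output: UQLZ

Answer: UQLZ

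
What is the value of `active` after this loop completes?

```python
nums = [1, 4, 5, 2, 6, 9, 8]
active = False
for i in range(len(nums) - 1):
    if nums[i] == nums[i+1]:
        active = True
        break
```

Check consecutive duplicates in [1, 4, 5, 2, 6, 9, 8]
`active` takes the values: False

Answer: False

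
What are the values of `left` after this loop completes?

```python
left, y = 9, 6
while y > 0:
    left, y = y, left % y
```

GCD of 9 and 6
`left` takes the values: 9 → 6 → 3

Answer: 3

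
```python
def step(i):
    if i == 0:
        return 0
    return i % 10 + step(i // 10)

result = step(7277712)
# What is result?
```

Sum of digits of 7277712: 2 + 1 + 7 + 7 + 7 + 2 + 7 = 33

Answer: 33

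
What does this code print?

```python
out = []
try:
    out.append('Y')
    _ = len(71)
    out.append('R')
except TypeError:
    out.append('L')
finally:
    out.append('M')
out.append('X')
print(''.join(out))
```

Execution trace: 'Y' (try body) → 'L' (except TypeError) → 'M' (finally) → 'X' (after the try/except). Output: YLMX

Answer: YLMX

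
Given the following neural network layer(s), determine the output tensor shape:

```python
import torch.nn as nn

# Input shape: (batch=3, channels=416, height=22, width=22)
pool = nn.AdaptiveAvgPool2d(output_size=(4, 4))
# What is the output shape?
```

Input: (3, 416, 22, 22) -> Output: (3, 416, 4, 4)

Answer: (3, 416, 4, 4)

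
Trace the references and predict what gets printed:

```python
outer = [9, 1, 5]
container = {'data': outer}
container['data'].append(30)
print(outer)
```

Key concept: dict holds reference to list.
Step by step:
`outer = [9, 1, 5]` → outer = [9, 1, 5]
`container = {'data': outer}` → container = {'data': [9, 1, 5]}
`container['data'].append(30)` → outer = [9, 1, 5, 30]; container = {'data': [9, 1, 5, 30]}
`print(outer)` → prints [9, 1, 5, 30]

Answer: [9, 1, 5, 30]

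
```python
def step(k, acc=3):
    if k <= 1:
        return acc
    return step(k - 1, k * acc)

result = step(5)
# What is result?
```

Accumulator trace (n, acc): (5, 3) -> (4, 15) -> (3, 60) -> (2, 180) -> (1, 360) -> return 360

Answer: 360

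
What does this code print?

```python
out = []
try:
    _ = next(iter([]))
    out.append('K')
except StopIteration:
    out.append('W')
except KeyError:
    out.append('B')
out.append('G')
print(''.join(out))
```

Execution trace: 'W' (except StopIteration) → 'G' (after the try/except). Output: WG

Answer: WG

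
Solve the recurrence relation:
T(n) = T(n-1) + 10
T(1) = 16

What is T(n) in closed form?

Unrolling: T(n) = T(1) + 10·(n-1) = 16 + 10(n-1) = 10n + 6.

Answer: T(n) = 10n + 6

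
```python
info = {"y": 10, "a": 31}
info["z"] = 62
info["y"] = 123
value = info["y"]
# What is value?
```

Trace:
`info = {"y": 10, "a": 31}` → info = {'y': 10, 'a': 31}
`info["z"] = 62` → info = {'y': 10, 'a': 31, 'z': 62}
`info["y"] = 123` → info = {'y': 123, 'a': 31, 'z': 62}
`value = info["y"]` → value = 123
So value = 123

Answer: 123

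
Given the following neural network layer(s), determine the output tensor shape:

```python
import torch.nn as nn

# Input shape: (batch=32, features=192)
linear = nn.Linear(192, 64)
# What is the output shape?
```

Input: (32, 192) -> Output: (32, 64)

Answer: (32, 64)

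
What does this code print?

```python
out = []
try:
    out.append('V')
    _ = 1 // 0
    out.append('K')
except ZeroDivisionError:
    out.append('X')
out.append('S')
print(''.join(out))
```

Execution trace: 'V' (try body) → 'X' (except ZeroDivisionError) → 'S' (after the try/except). Output: VXS

Answer: VXS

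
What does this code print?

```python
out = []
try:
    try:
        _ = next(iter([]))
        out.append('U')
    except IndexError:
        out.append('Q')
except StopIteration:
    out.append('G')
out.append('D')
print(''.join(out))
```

Execution trace: 'G' (outer except StopIteration) → 'D' (after the try/except). Output: GD

Answer: GD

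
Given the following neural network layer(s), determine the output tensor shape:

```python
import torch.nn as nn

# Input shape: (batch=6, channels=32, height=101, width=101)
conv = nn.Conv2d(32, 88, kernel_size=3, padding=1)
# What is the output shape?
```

Input: (6, 32, 101, 101) -> Output: (6, 88, 101, 101)

Answer: (6, 88, 101, 101)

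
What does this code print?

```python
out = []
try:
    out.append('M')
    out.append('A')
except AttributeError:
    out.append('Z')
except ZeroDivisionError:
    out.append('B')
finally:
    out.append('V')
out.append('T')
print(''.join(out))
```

Execution trace: 'M' (try body) → 'A' (try body, no exception) → 'V' (finally) → 'T' (after the try/except). Output: MAVT

Answer: MAVT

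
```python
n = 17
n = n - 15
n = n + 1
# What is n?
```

Trace:
`n = 17` → n = 17
`n = n - 15` → n = 2
`n = n + 1` → n = 3
So n = 3

Answer: 3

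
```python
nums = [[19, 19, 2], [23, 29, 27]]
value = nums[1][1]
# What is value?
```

Trace:
`nums = [[19, 19, 2], [23, 29, 27]]` → nums = [[19, 19, 2], [23, 29, 27]]
`value = nums[1][1]` → value = 29
So value = 29

Answer: 29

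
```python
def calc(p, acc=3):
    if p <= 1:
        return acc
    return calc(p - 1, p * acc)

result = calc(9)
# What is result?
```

Accumulator trace (n, acc): (9, 3) -> (8, 27) -> (7, 216) -> (6, 1512) -> (5, 9072) -> (4, 45360) -> (3, 181440) -> (2, 544320) -> (1, 1088640) -> return 1088640

Answer: 1088640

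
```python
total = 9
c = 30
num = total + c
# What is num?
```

Trace:
`total = 9` → total = 9
`c = 30` → c = 30
`num = total + c` → num = 39
So num = 39

Answer: 39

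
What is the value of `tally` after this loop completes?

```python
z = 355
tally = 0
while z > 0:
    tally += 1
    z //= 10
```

Count digits by repeated division by 10
`tally` takes the values: 0 → 1 → 2 → 3

Answer: 3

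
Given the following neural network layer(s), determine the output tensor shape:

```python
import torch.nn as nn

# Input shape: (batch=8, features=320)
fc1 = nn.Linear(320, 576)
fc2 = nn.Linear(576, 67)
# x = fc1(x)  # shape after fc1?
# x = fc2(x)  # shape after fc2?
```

Input: (8, 320) -> after fc1: (8, 576) -> Output: (8, 67)

Answer: (8, 67)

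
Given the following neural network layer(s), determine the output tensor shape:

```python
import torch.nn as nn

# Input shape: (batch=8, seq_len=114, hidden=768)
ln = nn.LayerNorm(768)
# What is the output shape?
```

Input: (8, 114, 768) -> Output: (8, 114, 768)

Answer: (8, 114, 768)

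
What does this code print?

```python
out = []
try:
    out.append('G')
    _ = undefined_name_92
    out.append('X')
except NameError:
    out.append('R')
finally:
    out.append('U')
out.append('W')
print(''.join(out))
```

Execution trace: 'G' (try body) → 'R' (except NameError) → 'U' (finally) → 'W' (after the try/except). Output: GRUW

Answer: GRUW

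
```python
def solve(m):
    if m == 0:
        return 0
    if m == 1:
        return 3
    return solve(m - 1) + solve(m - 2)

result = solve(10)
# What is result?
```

Build up from base cases: solve(0)=0, solve(1)=3, solve(2)=3, solve(3)=6, solve(4)=9, solve(5)=15, solve(6)=24, ..., solve(10)=165

Answer: 165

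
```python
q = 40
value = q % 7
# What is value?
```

Trace:
`q = 40` → q = 40
`value = q % 7` → value = 5
So value = 5

Answer: 5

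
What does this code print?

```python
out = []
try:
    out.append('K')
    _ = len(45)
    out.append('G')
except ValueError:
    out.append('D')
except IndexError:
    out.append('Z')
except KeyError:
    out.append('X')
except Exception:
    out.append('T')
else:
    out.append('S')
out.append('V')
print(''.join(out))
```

Execution trace: 'K' (try body) → 'T' (except Exception) → 'V' (after the try/except). Output: KTV

Answer: KTV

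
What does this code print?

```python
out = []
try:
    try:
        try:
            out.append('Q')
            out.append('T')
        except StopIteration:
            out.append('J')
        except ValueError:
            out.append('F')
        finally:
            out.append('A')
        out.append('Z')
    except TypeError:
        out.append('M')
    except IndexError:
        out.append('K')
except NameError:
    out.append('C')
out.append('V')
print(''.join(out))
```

Execution trace: 'Q' (inner try body) → 'T' (inner try body, no exception) → 'A' (inner finally) → 'Z' (try body, no exception) → 'V' (after the try/except). Output: QTAZV

Answer: QTAZV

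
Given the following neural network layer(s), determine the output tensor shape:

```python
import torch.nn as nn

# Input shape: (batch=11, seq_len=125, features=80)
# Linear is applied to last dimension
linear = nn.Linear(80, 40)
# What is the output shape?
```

Input: (11, 125, 80) -> Output: (11, 125, 40)

Answer: (11, 125, 40)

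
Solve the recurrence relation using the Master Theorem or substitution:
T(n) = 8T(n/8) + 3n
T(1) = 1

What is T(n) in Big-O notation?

By Master Theorem: a=8, b=8, f(n)=3n. Since log_8(8) = 1 and f(n) = Θ(n^1), Case 2 applies. T(n) = O(n log n).

Answer: O(n log n)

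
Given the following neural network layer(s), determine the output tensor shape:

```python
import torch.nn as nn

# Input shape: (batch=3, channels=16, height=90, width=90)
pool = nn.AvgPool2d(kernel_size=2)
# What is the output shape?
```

Input: (3, 16, 90, 90) -> Output: (3, 16, 45, 45)

Answer: (3, 16, 45, 45)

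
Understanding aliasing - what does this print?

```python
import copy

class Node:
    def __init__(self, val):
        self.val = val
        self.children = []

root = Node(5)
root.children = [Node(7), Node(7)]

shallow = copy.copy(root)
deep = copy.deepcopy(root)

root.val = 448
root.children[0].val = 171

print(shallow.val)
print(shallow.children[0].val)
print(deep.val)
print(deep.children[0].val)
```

Key concept: deep copy with custom objects.
Step by step:
`root = Node(5)` → root = Node(val=5, children=[])
`root.children = [Node(7), Node(7)]` → root = Node(val=5, children=[Node(val=7, children=[]), Node(val=7, children=[])])
`shallow = copy.copy(root)` → shallow = Node(val=5, children=[Node(val=7, children=[]), Node(val=7, children=[])])
`deep = copy.deepcopy(root)` → deep = Node(val=5, children=[Node(val=7, children=[]), Node(val=7, children=[])])
`root.val = 448` → root = Node(val=448, children=[Node(val=7, children=[]), Node(val=7, children=[])])
`root.children[0].val = 171` → root = Node(val=448, children=[Node(val=171, children=[]), Node(val=7, children=[])]); shallow = Node(val=5, children=[Node(val=171, children=[]), Node(val=7, children=[])])
`print(shallow.val)` → prints 5
`print(shallow.children[0].val)` → prints 171
`print(deep.val)` → prints 5
`print(deep.children[0].val)` → prints 7

Answer:
5
171
5
7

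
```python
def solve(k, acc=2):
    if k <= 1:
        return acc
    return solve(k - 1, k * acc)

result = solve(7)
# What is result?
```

Accumulator trace (n, acc): (7, 2) -> (6, 14) -> (5, 84) -> (4, 420) -> (3, 1680) -> (2, 5040) -> (1, 10080) -> return 10080

Answer: 10080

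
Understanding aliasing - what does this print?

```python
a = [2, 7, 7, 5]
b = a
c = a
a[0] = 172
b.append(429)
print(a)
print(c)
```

Key concept: multiple aliases.
Step by step:
`a = [2, 7, 7, 5]` → a = [2, 7, 7, 5]
`b = a` → b = [2, 7, 7, 5] (same object as a)
`c = a` → c = [2, 7, 7, 5] (same object as a, b)
`a[0] = 172` → a = [172, 7, 7, 5] (same object as b, c); b = [172, 7, 7, 5] (same object as a, c); c = [172, 7, 7, 5] (same object as a, b)
`b.append(429)` → a = [172, 7, 7, 5, 429] (same object as b, c); b = [172, 7, 7, 5, 429] (same object as a, c); c = [172, 7, 7, 5, 429] (same object as a, b)
`print(a)` → prints [172, 7, 7, 5, 429]
`print(c)` → prints [172, 7, 7, 5, 429]

Answer:
[172, 7, 7, 5, 429]
[172, 7, 7, 5, 429]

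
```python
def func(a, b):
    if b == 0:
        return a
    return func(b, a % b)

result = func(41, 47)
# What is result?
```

func(41, 47) -> func(47, 41) -> func(41, 6) -> func(6, 5) -> func(5, 1) -> func(1, 0) -> 1

Answer: 1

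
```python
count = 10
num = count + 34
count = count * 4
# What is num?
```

Trace:
`count = 10` → count = 10
`num = count + 34` → num = 44
`count = count * 4` → count = 40
So num = 44

Answer: 44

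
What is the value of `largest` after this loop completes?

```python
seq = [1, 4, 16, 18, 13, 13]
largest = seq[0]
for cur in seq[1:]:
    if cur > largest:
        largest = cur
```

Maximum of [1, 4, 16, 18, 13, 13]
`largest` takes the values: 1 → 4 → 16 → 18

Answer: 18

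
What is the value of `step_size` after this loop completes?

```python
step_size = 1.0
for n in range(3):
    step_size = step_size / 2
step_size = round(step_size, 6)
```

Halving LR 3 times: 1 / 2^3
`step_size` takes the values: 1.0 → 0.5 → 0.25 → 0.125

Answer: 0.125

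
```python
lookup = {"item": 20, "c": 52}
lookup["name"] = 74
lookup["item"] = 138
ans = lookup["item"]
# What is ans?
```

Trace:
`lookup = {"item": 20, "c": 52}` → lookup = {'item': 20, 'c': 52}
`lookup["name"] = 74` → lookup = {'item': 20, 'c': 52, 'name': 74}
`lookup["item"] = 138` → lookup = {'item': 138, 'c': 52, 'name': 74}
`ans = lookup["item"]` → ans = 138
So ans = 138

Answer: 138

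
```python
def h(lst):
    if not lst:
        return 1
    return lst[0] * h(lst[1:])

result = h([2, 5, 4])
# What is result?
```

Product over [2, 5, 4] = 2 * 5 * 4 = 40

Answer: 40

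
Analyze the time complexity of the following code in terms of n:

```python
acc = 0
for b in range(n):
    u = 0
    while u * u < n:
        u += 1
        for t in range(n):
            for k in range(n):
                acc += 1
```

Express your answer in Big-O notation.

Each loop level contributes: n × √n × n × n. Multiplying the contributions gives O(n^3√n).

Answer: O(n^3√n)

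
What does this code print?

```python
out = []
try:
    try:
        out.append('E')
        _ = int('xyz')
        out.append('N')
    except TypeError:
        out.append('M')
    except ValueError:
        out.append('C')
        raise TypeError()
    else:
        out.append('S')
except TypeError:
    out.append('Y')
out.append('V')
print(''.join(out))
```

Execution trace: 'E' (inner try body) → 'C' (inner except ValueError) → 'Y' (outer except TypeError) → 'V' (after the try/except). Output: ECYV

Answer: ECYV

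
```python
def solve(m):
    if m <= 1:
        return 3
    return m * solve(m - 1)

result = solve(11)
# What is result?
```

solve(11) = 11 * 10 * 9 * 8 * 7 * 6 * 5 * 4 * 3 * 2 * 3 = 119750400

Answer: 119750400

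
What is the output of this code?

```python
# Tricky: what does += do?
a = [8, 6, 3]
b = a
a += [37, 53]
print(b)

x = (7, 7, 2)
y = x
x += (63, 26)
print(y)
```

Key concept: += behavior differs for mutable vs immutable.
Step by step:
`a = [8, 6, 3]` → a = [8, 6, 3]
`b = a` → b = [8, 6, 3] (same object as a)
`a += [37, 53]` → a = [8, 6, 3, 37, 53] (same object as b); b = [8, 6, 3, 37, 53] (same object as a)
`print(b)` → prints [8, 6, 3, 37, 53]
`x = (7, 7, 2)` → x = (7, 7, 2)
`y = x` → y = (7, 7, 2)
`x += (63, 26)` → x = (7, 7, 2, 63, 26)
`print(y)` → prints (7, 7, 2)

Answer:
[8, 6, 3, 37, 53]
(7, 7, 2)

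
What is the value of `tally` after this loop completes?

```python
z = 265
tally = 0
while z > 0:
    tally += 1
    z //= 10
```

Count digits by repeated division by 10
`tally` takes the values: 0 → 1 → 2 → 3

Answer: 3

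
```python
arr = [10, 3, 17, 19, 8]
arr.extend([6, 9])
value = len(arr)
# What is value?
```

Trace:
`arr = [10, 3, 17, 19, 8]` → arr = [10, 3, 17, 19, 8]
`arr.extend([6, 9])` → arr = [10, 3, 17, 19, 8, 6, 9]
`value = len(arr)` → value = 7
So value = 7

Answer: 7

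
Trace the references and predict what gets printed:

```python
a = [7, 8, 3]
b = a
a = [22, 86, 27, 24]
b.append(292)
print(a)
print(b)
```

Key concept: rebinding vs mutation: a is rebound to a new list, b still points at the original.
Step by step:
`a = [7, 8, 3]` → a = [7, 8, 3]
`b = a` → b = [7, 8, 3] (same object as a)
`a = [22, 86, 27, 24]` → a = [22, 86, 27, 24]
`b.append(292)` → b = [7, 8, 3, 292]
`print(a)` → prints [22, 86, 27, 24]
`print(b)` → prints [7, 8, 3, 292]

Answer:
[22, 86, 27, 24]
[7, 8, 3, 292]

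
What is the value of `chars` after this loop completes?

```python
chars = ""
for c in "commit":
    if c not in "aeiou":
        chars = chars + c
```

Remove vowels from 'commit'
`chars` takes the values: "" → "c" → "cm" → "cmm" → "cmmt"

Answer: "cmmt"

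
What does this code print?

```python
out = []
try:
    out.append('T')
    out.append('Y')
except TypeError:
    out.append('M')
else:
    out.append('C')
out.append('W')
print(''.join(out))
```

Execution trace: 'T' (try body) → 'Y' (try body, no exception) → 'C' (else) → 'W' (after the try/except). Output: TYCW

Answer: TYCW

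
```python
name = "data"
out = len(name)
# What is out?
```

Trace:
`name = "data"` → name = 'data'
`out = len(name)` → out = 4
So out = 4

Answer: 4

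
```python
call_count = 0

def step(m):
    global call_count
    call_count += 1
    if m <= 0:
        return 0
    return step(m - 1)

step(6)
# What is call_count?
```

Linear recursion stepping by 1: 7 calls from m=6 down to ≤0.

Answer: 7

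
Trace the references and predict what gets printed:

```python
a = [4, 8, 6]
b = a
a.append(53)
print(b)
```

Key concept: basic list aliasing.
Step by step:
`a = [4, 8, 6]` → a = [4, 8, 6]
`b = a` → b = [4, 8, 6] (same object as a)
`a.append(53)` → a = [4, 8, 6, 53] (same object as b); b = [4, 8, 6, 53] (same object as a)
`print(b)` → prints [4, 8, 6, 53]

Answer: [4, 8, 6, 53]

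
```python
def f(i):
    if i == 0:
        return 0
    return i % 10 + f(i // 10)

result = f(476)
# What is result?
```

Sum of digits of 476: 6 + 7 + 4 = 17

Answer: 17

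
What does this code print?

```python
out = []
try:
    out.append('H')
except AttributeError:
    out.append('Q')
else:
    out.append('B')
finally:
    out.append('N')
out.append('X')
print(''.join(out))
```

Execution trace: 'H' (try body, no exception) → 'B' (else) → 'N' (finally) → 'X' (after the try/except). Output: HBNX

Answer: HBNX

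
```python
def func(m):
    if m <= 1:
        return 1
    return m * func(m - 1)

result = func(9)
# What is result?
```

func(9) = 9 * 8 * 7 * 6 * 5 * 4 * 3 * 2 * 1 = 362880

Answer: 362880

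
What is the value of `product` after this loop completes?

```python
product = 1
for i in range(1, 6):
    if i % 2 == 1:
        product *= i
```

Product of odd numbers 1 to 5
`product` takes the values: 1 → 3 → 15

Answer: 15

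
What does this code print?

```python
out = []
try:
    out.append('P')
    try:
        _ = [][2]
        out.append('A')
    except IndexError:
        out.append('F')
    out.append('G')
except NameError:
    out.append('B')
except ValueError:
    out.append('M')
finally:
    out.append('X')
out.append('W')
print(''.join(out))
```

Execution trace: 'P' (try body) → 'F' (inner except IndexError) → 'G' (try body, no exception) → 'X' (finally) → 'W' (after the try/except). Output: PFGXW

Answer: PFGXW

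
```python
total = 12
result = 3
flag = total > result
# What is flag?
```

Trace:
`total = 12` → total = 12
`result = 3` → result = 3
`flag = total > result` → flag = True
So flag = True

Answer: True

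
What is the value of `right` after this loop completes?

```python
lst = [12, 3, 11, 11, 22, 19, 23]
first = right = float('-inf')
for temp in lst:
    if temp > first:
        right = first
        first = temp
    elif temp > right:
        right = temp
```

Second largest (with repeats) in [12, 3, 11, 11, 22, 19, 23]
`right` takes the values: -inf → 3 → 11 → 12 → 19 → 22

Answer: 22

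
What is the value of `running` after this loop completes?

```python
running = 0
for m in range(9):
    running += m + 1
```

Start at 0, add 1 to 9 = 45
`running` takes the values: 0 → 1 → 3 → 6 → 10 → 15 → 21 → 28 → 36 → 45

Answer: 45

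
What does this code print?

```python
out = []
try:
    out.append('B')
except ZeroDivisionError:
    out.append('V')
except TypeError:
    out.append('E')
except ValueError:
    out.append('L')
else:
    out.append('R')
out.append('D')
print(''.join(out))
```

Execution trace: 'B' (try body, no exception) → 'R' (else) → 'D' (after the try/except). Output: BRD

Answer: BRD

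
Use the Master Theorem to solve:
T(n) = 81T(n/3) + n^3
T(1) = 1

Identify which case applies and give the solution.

a=81, b=3, f(n)=n^3. log_3(81) = 4. Since c=3 < 4, Case 1 applies: T(n) = Θ(n^log_b(a)) = O(n^4).

Answer: O(n^4) - Case 1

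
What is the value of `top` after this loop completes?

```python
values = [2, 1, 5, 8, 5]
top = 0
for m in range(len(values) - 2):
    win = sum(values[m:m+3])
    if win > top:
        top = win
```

Max sum of 3-element window in [2, 1, 5, 8, 5]
`top` takes the values: 0 → 8 → 14 → 18

Answer: 18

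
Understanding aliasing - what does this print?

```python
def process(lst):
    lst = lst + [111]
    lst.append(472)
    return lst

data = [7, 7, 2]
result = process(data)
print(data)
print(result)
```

Key concept: rebinding parameter vs mutation.
Step by step:
`data = [7, 7, 2]` → data = [7, 7, 2]
`result = process(data)` → result = [7, 7, 2, 111, 472]
`print(data)` → prints [7, 7, 2]
`print(result)` → prints [7, 7, 2, 111, 472]

Answer:
[7, 7, 2]
[7, 7, 2, 111, 472]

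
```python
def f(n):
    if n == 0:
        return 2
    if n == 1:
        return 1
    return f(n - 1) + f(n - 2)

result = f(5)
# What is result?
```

Build up from base cases: f(0)=2, f(1)=1, f(2)=3, f(3)=4, f(4)=7, f(5)=11

Answer: 11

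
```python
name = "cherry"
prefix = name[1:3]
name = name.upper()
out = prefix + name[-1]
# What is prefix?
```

Trace:
`name = "cherry"` → name = 'cherry'
`prefix = name[1:3]` → prefix = 'he'
`name = name.upper()` → name = 'CHERRY'
`out = prefix + name[-1]` → out = 'heY'
So prefix = 'he'

Answer: 'he'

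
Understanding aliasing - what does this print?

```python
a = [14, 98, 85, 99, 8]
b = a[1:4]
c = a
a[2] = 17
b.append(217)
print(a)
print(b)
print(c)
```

Key concept: slice vs alias.
Step by step:
`a = [14, 98, 85, 99, 8]` → a = [14, 98, 85, 99, 8]
`b = a[1:4]` → b = [98, 85, 99]
`c = a` → c = [14, 98, 85, 99, 8] (same object as a)
`a[2] = 17` → a = [14, 98, 17, 99, 8] (same object as c); c = [14, 98, 17, 99, 8] (same object as a)
`b.append(217)` → b = [98, 85, 99, 217]
`print(a)` → prints [14, 98, 17, 99, 8]
`print(b)` → prints [98, 85, 99, 217]
`print(c)` → prints [14, 98, 17, 99, 8]

Answer:
[14, 98, 17, 99, 8]
[98, 85, 99, 217]
[14, 98, 17, 99, 8]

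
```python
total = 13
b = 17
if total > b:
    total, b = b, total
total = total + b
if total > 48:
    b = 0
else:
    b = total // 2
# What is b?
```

Trace:
`total = 13` → total = 13
`b = 17` → b = 17
`if total > b: ...` → total > b is False → no variable changes
`total = total + b` → total = 30
`if total > 48: ...` → total > 48 is False, take else branch → b = 15
So b = 15

Answer: 15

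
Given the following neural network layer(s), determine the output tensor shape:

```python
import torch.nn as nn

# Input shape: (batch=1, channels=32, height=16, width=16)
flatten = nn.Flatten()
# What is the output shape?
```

Input: (1, 32, 16, 16) -> Output: (1, 8192)

Answer: (1, 8192)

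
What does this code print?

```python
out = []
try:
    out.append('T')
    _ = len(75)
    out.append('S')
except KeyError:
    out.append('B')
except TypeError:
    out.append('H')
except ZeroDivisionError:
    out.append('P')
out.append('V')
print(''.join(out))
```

Execution trace: 'T' (try body) → 'H' (except TypeError) → 'V' (after the try/except). Output: THV

Answer: THV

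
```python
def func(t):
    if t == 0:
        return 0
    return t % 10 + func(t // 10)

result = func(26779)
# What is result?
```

Sum of digits of 26779: 9 + 7 + 7 + 6 + 2 = 31

Answer: 31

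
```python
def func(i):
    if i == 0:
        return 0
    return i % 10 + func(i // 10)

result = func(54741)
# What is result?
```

Sum of digits of 54741: 1 + 4 + 7 + 4 + 5 = 21

Answer: 21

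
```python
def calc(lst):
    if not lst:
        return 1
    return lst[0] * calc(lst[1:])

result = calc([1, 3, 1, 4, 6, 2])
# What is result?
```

Product over [1, 3, 1, 4, 6, 2] = 1 * 3 * 1 * 4 * 6 * 2 = 144

Answer: 144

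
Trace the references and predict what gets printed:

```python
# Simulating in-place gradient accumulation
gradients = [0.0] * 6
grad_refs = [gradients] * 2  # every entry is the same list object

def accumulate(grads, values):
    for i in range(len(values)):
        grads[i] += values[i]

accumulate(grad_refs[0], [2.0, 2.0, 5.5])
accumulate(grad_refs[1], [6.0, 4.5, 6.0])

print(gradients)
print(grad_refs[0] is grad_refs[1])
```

Key concept: gradient accumulation aliasing.
Step by step:
`gradients = [0.0] * 6` → gradients = [0.0, 0.0, 0.0, 0.0, 0.0, 0.0]
`grad_refs = [gradients] * 2` → grad_refs = [[0.0, 0.0, 0.0, 0.0, 0.0, 0.0], [0.0, 0.0, 0.0, 0.0, 0.0, 0.0]]
`accumulate(grad_refs[0], [2.0, 2.0, 5.5])` → gradients = [2.0, 2.0, 5.5, 0.0, 0.0, 0.0]; grad_refs = [[2.0, 2.0, 5.5, 0.0, 0.0, 0.0], [2.0, 2.0, 5.5, 0.0, 0.0, 0.0]]
`accumulate(grad_refs[1], [6.0, 4.5, 6.0])` → gradients = [8.0, 6.5, 11.5, 0.0, 0.0, 0.0]; grad_refs = [[8.0, 6.5, 11.5, 0.0, 0.0, 0.0], [8.0, 6.5, 11.5, 0.0, 0.0, 0.0]]
`print(gradients)` → prints [8.0, 6.5, 11.5, 0.0, 0.0, 0.0]
`print(grad_refs[0] is grad_refs[1])` → prints True

Answer:
[8.0, 6.5, 11.5, 0.0, 0.0, 0.0]
True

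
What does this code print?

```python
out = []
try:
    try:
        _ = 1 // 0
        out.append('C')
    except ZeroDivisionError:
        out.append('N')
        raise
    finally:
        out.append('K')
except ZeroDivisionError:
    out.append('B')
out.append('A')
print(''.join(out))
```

Execution trace: 'N' (inner except ZeroDivisionError) → 'K' (inner finally) → 'B' (outer except ZeroDivisionError) → 'A' (after the try/except). Output: NKBA

Answer: NKBA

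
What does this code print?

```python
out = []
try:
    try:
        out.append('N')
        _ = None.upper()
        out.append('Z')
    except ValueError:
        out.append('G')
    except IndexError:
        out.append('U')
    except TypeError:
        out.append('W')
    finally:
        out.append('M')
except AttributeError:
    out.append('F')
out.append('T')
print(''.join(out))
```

Execution trace: 'N' (try body) → 'M' (finally) → 'F' (outer except AttributeError) → 'T' (after the try/except). Output: NMFT

Answer: NMFT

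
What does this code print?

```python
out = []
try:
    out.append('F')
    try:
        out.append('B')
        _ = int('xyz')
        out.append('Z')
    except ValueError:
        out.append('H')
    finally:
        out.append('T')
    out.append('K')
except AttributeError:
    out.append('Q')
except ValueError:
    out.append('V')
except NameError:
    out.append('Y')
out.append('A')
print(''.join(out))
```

Execution trace: 'F' (try body) → 'B' (inner try body) → 'H' (inner except ValueError) → 'T' (inner finally) → 'K' (try body, no exception) → 'A' (after the try/except). Output: FBHTKA

Answer: FBHTKA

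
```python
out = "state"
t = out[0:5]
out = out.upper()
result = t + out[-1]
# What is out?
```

Trace:
`out = "state"` → out = 'state'
`t = out[0:5]` → t = 'state'
`out = out.upper()` → out = 'STATE'
`result = t + out[-1]` → result = 'stateE'
So out = 'STATE'

Answer: 'STATE'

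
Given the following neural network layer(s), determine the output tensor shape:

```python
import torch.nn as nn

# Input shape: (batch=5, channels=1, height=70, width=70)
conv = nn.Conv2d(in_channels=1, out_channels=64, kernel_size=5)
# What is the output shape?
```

Input: (5, 1, 70, 70) -> Output: (5, 64, 66, 66)

Answer: (5, 64, 66, 66)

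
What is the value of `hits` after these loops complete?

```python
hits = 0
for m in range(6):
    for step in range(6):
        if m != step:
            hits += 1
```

6² - 6 (exclude diagonal)
`hits` takes the values: 0 → 1 → 2 → 3 → 4 → 5 → 6 → 7 → 8 → 9 → 10 → 11 → 12 → 13 → 14 → 15 → 16 → 17 → 18 → 19 → 20 → 21 → 22 → 23 → 24 → 25 → 26 → 27 → 28 → 29 → 30

Answer: 30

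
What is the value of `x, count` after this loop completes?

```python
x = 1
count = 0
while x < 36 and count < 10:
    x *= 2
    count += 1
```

Double until >= 36 or 10 iterations
`x, count` takes the values: (1, 0) → (2, 0) → (2, 1) → (4, 1) → (4, 2) → (8, 2) → (8, 3) → (16, 3) → (16, 4) → (32, 4) → (32, 5) → (64, 5) → (64, 6)

Answer: 64, 6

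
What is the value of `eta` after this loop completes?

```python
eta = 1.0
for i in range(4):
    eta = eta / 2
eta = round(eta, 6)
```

Halving LR 4 times: 1 / 2^4
`eta` takes the values: 1.0 → 0.5 → 0.25 → 0.125 → 0.0625

Answer: 0.0625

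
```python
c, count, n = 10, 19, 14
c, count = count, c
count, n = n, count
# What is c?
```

Trace:
`c, count, n = 10, 19, 14` → c = 10; count = 19; n = 14
`c, count = count, c` → c = 19; count = 10
`count, n = n, count` → count = 14; n = 10
So c = 19

Answer: 19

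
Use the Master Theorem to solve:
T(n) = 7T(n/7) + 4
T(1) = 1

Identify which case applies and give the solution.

a=7, b=7, f(n)=4. log_7(7) = 1. Since c=0 < 1, Case 1 applies: T(n) = Θ(n^log_b(a)) = O(n).

Answer: O(n) - Case 1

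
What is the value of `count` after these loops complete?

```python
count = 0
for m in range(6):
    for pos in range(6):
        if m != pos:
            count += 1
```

6² - 6 (exclude diagonal)
`count` takes the values: 0 → 1 → 2 → 3 → 4 → 5 → 6 → 7 → 8 → 9 → 10 → 11 → 12 → 13 → 14 → 15 → 16 → 17 → 18 → 19 → 20 → 21 → 22 → 23 → 24 → 25 → 26 → 27 → 28 → 29 → 30

Answer: 30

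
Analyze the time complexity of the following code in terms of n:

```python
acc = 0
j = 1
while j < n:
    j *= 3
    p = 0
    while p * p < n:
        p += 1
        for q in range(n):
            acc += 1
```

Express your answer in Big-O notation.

Each loop level contributes: log n × √n × n. Multiplying the contributions gives O(n√n log n).

Answer: O(n√n log n)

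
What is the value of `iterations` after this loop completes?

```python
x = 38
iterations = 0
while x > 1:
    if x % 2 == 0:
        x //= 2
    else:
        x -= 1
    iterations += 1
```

Steps to reduce 38 to 1
`iterations` takes the values: 0 → 1 → 2 → 3 → 4 → 5 → 6 → 7

Answer: 7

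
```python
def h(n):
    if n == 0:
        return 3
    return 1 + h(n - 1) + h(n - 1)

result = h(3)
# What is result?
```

h(n) = 1 + 2·h(n-1), h(0)=3. Closed form: (3+1)·2^3 - 1 = 31.

Answer: 31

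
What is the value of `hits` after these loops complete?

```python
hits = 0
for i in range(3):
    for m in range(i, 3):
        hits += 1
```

Upper triangle: 3 + 2 + ... + 1
`hits` takes the values: 0 → 1 → 2 → 3 → 4 → 5 → 6

Answer: 6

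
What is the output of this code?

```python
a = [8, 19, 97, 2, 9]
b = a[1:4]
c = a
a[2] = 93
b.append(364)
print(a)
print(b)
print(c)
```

Key concept: slice vs alias.
Step by step:
`a = [8, 19, 97, 2, 9]` → a = [8, 19, 97, 2, 9]
`b = a[1:4]` → b = [19, 97, 2]
`c = a` → c = [8, 19, 97, 2, 9] (same object as a)
`a[2] = 93` → a = [8, 19, 93, 2, 9] (same object as c); c = [8, 19, 93, 2, 9] (same object as a)
`b.append(364)` → b = [19, 97, 2, 364]
`print(a)` → prints [8, 19, 93, 2, 9]
`print(b)` → prints [19, 97, 2, 364]
`print(c)` → prints [8, 19, 93, 2, 9]

Answer:
[8, 19, 93, 2, 9]
[19, 97, 2, 364]
[8, 19, 93, 2, 9]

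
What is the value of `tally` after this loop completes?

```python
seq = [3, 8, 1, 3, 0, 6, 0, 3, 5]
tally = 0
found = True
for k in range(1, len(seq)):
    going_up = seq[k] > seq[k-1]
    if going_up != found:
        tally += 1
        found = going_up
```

Count direction changes in [3, 8, 1, 3, 0, 6, 0, 3, 5]
`tally` takes the values: 0 → 1 → 2 → 3 → 4 → 5 → 6

Answer: 6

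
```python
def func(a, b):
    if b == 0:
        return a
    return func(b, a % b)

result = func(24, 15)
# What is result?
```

func(24, 15) -> func(15, 9) -> func(9, 6) -> func(6, 3) -> func(3, 0) -> 3

Answer: 3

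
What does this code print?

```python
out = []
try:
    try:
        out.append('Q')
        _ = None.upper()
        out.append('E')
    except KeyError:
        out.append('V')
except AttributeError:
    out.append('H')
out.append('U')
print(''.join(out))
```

Execution trace: 'Q' (try body) → 'H' (outer except AttributeError) → 'U' (after the try/except). Output: QHU

Answer: QHU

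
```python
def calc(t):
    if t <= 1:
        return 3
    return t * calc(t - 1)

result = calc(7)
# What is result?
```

calc(7) = 7 * 6 * 5 * 4 * 3 * 2 * 3 = 15120

Answer: 15120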